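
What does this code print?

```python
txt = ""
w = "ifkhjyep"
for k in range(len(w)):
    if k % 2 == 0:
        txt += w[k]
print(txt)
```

k=0: add 'i' → 'i'
k=1: skip
k=2: add 'k' → 'ik'
k=3: skip
k=4: add 'j' → 'ikj'
k=5: skip
k=6: add 'e' → 'ikje'
k=7: skip

ikje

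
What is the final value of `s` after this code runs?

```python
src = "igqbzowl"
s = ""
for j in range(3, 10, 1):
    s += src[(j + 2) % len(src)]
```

j=3: add src[5]='o' → 'o'
j=4: add src[6]='w' → 'ow'
j=5: add src[7]='l' → 'owl'
j=6: add src[0]='i' → 'owli'
j=7: add src[1]='g' → 'owlig'
j=8: add src[2]='q' → 'owligq'
j=9: add src[3]='b' → 'owligqb'

'owligqb'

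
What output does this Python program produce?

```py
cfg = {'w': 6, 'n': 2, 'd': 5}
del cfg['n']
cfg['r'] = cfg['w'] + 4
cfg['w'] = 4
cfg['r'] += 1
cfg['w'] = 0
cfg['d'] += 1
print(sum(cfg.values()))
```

del 'n' → {'w': 6, 'd': 5}
cfg['r'] = cfg['w']+4 = 10 → {'w': 6, 'd': 5, 'r': 10}
cfg['w'] = 4 → {'w': 4, 'd': 5, 'r': 10}
cfg['r'] = 10+1 = 11 → {'w': 4, 'd': 5, 'r': 11}
cfg['w'] = 0 → {'w': 0, 'd': 5, 'r': 11}
cfg['d'] = 5+1 = 6 → {'w': 0, 'd': 6, 'r': 11}
sum of values = 17

17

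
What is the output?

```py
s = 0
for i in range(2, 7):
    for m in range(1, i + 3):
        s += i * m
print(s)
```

i=2,m=1: s = 0+2 = 2
i=2,m=2: s = 2+4 = 6
i=2,m=3: s = 6+6 = 12
i=2,m=4: s = 12+8 = 20
i=3,m=1: s = 20+3 = 23
i=3,m=2: s = 23+6 = 29
i=3,m=3: s = 29+9 = 38
i=3,m=4: s = 38+12 = 50
i=3,m=5: s = 50+15 = 65
i=4,m=1: s = 65+4 = 69
i=4,m=2: s = 69+8 = 77
i=4,m=3: s = 77+12 = 89
i=4,m=4: s = 89+16 = 105
i=4,m=5: s = 105+20 = 125
i=4,m=6: s = 125+24 = 149
i=5,m=1: s = 149+5 = 154
i=5,m=2: s = 154+10 = 164
i=5,m=3: s = 164+15 = 179
i=5,m=4: s = 179+20 = 199
i=5,m=5: s = 199+25 = 224
i=5,m=6: s = 224+30 = 254
i=5,m=7: s = 254+35 = 289
i=6,m=1: s = 289+6 = 295
i=6,m=2: s = 295+12 = 307
i=6,m=3: s = 307+18 = 325
i=6,m=4: s = 325+24 = 349
i=6,m=5: s = 349+30 = 379
i=6,m=6: s = 379+36 = 415
i=6,m=7: s = 415+42 = 457
i=6,m=8: s = 457+48 = 505

505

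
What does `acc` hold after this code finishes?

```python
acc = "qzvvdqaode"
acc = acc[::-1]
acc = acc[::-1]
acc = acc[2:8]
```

reverse → 'edoaqdvvzq'
reverse → 'qzvvdqaode'
slice [2:8] → 'vvdqao'

'vvdqao'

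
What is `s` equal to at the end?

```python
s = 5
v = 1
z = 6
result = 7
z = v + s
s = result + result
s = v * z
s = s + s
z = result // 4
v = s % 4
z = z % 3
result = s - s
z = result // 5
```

12

z = 1+5 = 6
s = 7+7 = 14
s = 1*6 = 6
s = 6+6 = 12
z = 7//4 = 1
v = 12%4 = 0
z = 1%3 = 1
result = 12-12 = 0
z = 0//5 = 0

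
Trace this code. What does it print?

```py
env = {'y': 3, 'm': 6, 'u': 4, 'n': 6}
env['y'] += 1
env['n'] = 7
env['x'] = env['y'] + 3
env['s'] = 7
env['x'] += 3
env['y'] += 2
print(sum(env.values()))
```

40

env['y'] = 3+1 = 4 → {'y': 4, 'm': 6, 'u': 4, 'n': 6}
env['n'] = 7 → {'y': 4, 'm': 6, 'u': 4, 'n': 7}
env['x'] = env['y']+3 = 7 → {'y': 4, 'm': 6, 'u': 4, 'n': 7, 'x': 7}
env['s'] = 7 → {'y': 4, 'm': 6, 'u': 4, 'n': 7, 'x': 7, 's': 7}
env['x'] = 7+3 = 10 → {'y': 4, 'm': 6, 'u': 4, 'n': 7, 'x': 10, 's': 7}
env['y'] = 4+2 = 6 → {'y': 6, 'm': 6, 'u': 4, 'n': 7, 'x': 10, 's': 7}
sum of values = 40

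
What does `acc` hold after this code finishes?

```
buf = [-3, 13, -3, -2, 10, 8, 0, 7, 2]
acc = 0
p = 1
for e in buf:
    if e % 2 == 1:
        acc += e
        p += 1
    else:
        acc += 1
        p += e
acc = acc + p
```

e=-3: odd, acc = 0+(-3) = -3; p=2
e=13: odd, acc = (-3)+13 = 10; p=3
e=-3: odd, acc = 10+(-3) = 7; p=4
e=-2: not odd, acc = 7+1 = 8; p=2
e=10: not odd, acc = 8+1 = 9; p=12
e=8: not odd, acc = 9+1 = 10; p=20
e=0: not odd, acc = 10+1 = 11; p=20
e=7: odd, acc = 11+7 = 18; p=21
e=2: not odd, acc = 18+1 = 19; p=23
acc+p = 19+23 = 42

42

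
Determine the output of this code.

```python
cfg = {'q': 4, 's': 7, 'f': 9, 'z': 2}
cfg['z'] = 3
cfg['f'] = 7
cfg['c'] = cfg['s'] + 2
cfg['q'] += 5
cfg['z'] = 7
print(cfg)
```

cfg['z'] = 3 → {'q': 4, 's': 7, 'f': 9, 'z': 3}
cfg['f'] = 7 → {'q': 4, 's': 7, 'f': 7, 'z': 3}
cfg['c'] = cfg['s']+2 = 9 → {'q': 4, 's': 7, 'f': 7, 'z': 3, 'c': 9}
cfg['q'] = 4+5 = 9 → {'q': 9, 's': 7, 'f': 7, 'z': 3, 'c': 9}
cfg['z'] = 7 → {'q': 9, 's': 7, 'f': 7, 'z': 7, 'c': 9}

{'q': 9, 's': 7, 'f': 7, 'z': 7, 'c': 9}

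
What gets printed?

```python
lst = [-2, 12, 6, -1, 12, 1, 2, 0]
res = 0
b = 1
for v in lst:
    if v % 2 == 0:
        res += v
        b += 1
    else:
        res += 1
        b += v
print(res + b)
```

39

v=-2: even, res = 0+(-2) = -2; b=2
v=12: even, res = (-2)+12 = 10; b=3
v=6: even, res = 10+6 = 16; b=4
v=-1: not even, res = 16+1 = 17; b=3
v=12: even, res = 17+12 = 29; b=4
v=1: not even, res = 29+1 = 30; b=5
v=2: even, res = 30+2 = 32; b=6
v=0: even, res = 32+0 = 32; b=7
res+b = 32+7 = 39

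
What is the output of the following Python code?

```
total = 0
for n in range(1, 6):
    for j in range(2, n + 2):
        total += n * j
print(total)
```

n=1,j=2: total = 0+2 = 2
n=2,j=2: total = 2+4 = 6
n=2,j=3: total = 6+6 = 12
n=3,j=2: total = 12+6 = 18
n=3,j=3: total = 18+9 = 27
n=3,j=4: total = 27+12 = 39
n=4,j=2: total = 39+8 = 47
n=4,j=3: total = 47+12 = 59
n=4,j=4: total = 59+16 = 75
n=4,j=5: total = 75+20 = 95
n=5,j=2: total = 95+10 = 105
n=5,j=3: total = 105+15 = 120
n=5,j=4: total = 120+20 = 140
n=5,j=5: total = 140+25 = 165
n=5,j=6: total = 165+30 = 195

195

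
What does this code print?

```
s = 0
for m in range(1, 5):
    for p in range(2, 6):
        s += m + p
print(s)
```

96

m=1,p=2: s = 0+3 = 3
m=1,p=3: s = 3+4 = 7
m=1,p=4: s = 7+5 = 12
m=1,p=5: s = 12+6 = 18
m=2,p=2: s = 18+4 = 22
m=2,p=3: s = 22+5 = 27
m=2,p=4: s = 27+6 = 33
m=2,p=5: s = 33+7 = 40
m=3,p=2: s = 40+5 = 45
m=3,p=3: s = 45+6 = 51
m=3,p=4: s = 51+7 = 58
m=3,p=5: s = 58+8 = 66
m=4,p=2: s = 66+6 = 72
m=4,p=3: s = 72+7 = 79
m=4,p=4: s = 79+8 = 87
m=4,p=5: s = 87+9 = 96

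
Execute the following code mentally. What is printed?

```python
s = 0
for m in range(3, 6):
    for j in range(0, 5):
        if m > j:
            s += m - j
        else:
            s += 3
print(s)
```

40

m=3,j=0: 3>0, s = 0+3 = 3
m=3,j=1: 3>1, s = 3+2 = 5
m=3,j=2: 3>2, s = 5+1 = 6
m=3,j=3: not 3>3, s = 6+3 = 9
m=3,j=4: not 3>4, s = 9+3 = 12
m=4,j=0: 4>0, s = 12+4 = 16
m=4,j=1: 4>1, s = 16+3 = 19
m=4,j=2: 4>2, s = 19+2 = 21
m=4,j=3: 4>3, s = 21+1 = 22
m=4,j=4: not 4>4, s = 22+3 = 25
m=5,j=0: 5>0, s = 25+5 = 30
m=5,j=1: 5>1, s = 30+4 = 34
m=5,j=2: 5>2, s = 34+3 = 37
m=5,j=3: 5>3, s = 37+2 = 39
m=5,j=4: 5>4, s = 39+1 = 40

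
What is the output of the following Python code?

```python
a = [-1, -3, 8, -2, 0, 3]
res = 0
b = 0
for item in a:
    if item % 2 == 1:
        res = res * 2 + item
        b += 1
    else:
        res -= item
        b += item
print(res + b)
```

-10

item=-1: odd, res = 0*2+(-1) = -1; b=1
item=-3: odd, res = (-1)*2+(-3) = -5; b=2
item=8: not odd, res = (-5)-8 = -13; b=10
item=-2: not odd, res = (-13)-(-2) = -11; b=8
item=0: not odd, res = (-11)-0 = -11; b=8
item=3: odd, res = (-11)*2+3 = -19; b=9
res+b = (-19)+9 = -10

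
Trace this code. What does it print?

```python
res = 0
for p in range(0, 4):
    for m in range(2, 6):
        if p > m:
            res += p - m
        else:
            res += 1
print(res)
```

16

p=0,m=2: not 0>2, res = 0+1 = 1
p=0,m=3: not 0>3, res = 1+1 = 2
p=0,m=4: not 0>4, res = 2+1 = 3
p=0,m=5: not 0>5, res = 3+1 = 4
p=1,m=2: not 1>2, res = 4+1 = 5
p=1,m=3: not 1>3, res = 5+1 = 6
p=1,m=4: not 1>4, res = 6+1 = 7
p=1,m=5: not 1>5, res = 7+1 = 8
p=2,m=2: not 2>2, res = 8+1 = 9
p=2,m=3: not 2>3, res = 9+1 = 10
p=2,m=4: not 2>4, res = 10+1 = 11
p=2,m=5: not 2>5, res = 11+1 = 12
p=3,m=2: 3>2, res = 12+1 = 13
p=3,m=3: not 3>3, res = 13+1 = 14
p=3,m=4: not 3>4, res = 14+1 = 15
p=3,m=5: not 3>5, res = 15+1 = 16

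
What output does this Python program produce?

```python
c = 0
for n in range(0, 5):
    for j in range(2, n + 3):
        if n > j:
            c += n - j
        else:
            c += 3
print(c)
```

40

n=0,j=2: not 0>2, c = 0+3 = 3
n=1,j=2: not 1>2, c = 3+3 = 6
n=1,j=3: not 1>3, c = 6+3 = 9
n=2,j=2: not 2>2, c = 9+3 = 12
n=2,j=3: not 2>3, c = 12+3 = 15
n=2,j=4: not 2>4, c = 15+3 = 18
n=3,j=2: 3>2, c = 18+1 = 19
n=3,j=3: not 3>3, c = 19+3 = 22
n=3,j=4: not 3>4, c = 22+3 = 25
n=3,j=5: not 3>5, c = 25+3 = 28
n=4,j=2: 4>2, c = 28+2 = 30
n=4,j=3: 4>3, c = 30+1 = 31
n=4,j=4: not 4>4, c = 31+3 = 34
n=4,j=5: not 4>5, c = 34+3 = 37
n=4,j=6: not 4>6, c = 37+3 = 40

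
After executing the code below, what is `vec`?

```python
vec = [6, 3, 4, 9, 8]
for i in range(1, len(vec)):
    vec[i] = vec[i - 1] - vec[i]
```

i=1: vec[1] = 6-3 = 3 → [6, 3, 4, 9, 8]
i=2: vec[2] = 3-4 = -1 → [6, 3, -1, 9, 8]
i=3: vec[3] = (-1)-9 = -10 → [6, 3, -1, -10, 8]
i=4: vec[4] = (-10)-8 = -18 → [6, 3, -1, -10, -18]

[6, 3, -1, -10, -18]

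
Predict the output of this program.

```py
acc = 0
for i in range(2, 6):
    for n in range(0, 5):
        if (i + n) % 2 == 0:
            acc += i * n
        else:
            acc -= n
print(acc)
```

48

i=2,n=0: even sum, acc = 0+0 = 0
i=2,n=1: odd sum, acc = 0-1 = -1
i=2,n=2: even sum, acc = (-1)+4 = 3
i=2,n=3: odd sum, acc = 3-3 = 0
i=2,n=4: even sum, acc = 0+8 = 8
i=3,n=0: odd sum, acc = 8-0 = 8
i=3,n=1: even sum, acc = 8+3 = 11
i=3,n=2: odd sum, acc = 11-2 = 9
i=3,n=3: even sum, acc = 9+9 = 18
i=3,n=4: odd sum, acc = 18-4 = 14
i=4,n=0: even sum, acc = 14+0 = 14
i=4,n=1: odd sum, acc = 14-1 = 13
i=4,n=2: even sum, acc = 13+8 = 21
i=4,n=3: odd sum, acc = 21-3 = 18
i=4,n=4: even sum, acc = 18+16 = 34
i=5,n=0: odd sum, acc = 34-0 = 34
i=5,n=1: even sum, acc = 34+5 = 39
i=5,n=2: odd sum, acc = 39-2 = 37
i=5,n=3: even sum, acc = 37+15 = 52
i=5,n=4: odd sum, acc = 52-4 = 48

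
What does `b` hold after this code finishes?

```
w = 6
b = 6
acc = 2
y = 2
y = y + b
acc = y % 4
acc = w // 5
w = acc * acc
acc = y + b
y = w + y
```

6

y = 2+6 = 8
acc = 8%4 = 0
acc = 6//5 = 1
w = 1*1 = 1
acc = 8+6 = 14
y = 1+8 = 9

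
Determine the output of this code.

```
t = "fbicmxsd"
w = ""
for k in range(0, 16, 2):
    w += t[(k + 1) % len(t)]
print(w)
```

k=0: add t[1]='b' → 'b'
k=2: add t[3]='c' → 'bc'
k=4: add t[5]='x' → 'bcx'
k=6: add t[7]='d' → 'bcxd'
k=8: add t[1]='b' → 'bcxdb'
k=10: add t[3]='c' → 'bcxdbc'
k=12: add t[5]='x' → 'bcxdbcx'
k=14: add t[7]='d' → 'bcxdbcxd'

bcxdbcxd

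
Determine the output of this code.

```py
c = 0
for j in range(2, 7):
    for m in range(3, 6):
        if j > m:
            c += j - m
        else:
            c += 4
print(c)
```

j=2,m=3: not 2>3, c = 0+4 = 4
j=2,m=4: not 2>4, c = 4+4 = 8
j=2,m=5: not 2>5, c = 8+4 = 12
j=3,m=3: not 3>3, c = 12+4 = 16
j=3,m=4: not 3>4, c = 16+4 = 20
j=3,m=5: not 3>5, c = 20+4 = 24
j=4,m=3: 4>3, c = 24+1 = 25
j=4,m=4: not 4>4, c = 25+4 = 29
j=4,m=5: not 4>5, c = 29+4 = 33
j=5,m=3: 5>3, c = 33+2 = 35
j=5,m=4: 5>4, c = 35+1 = 36
j=5,m=5: not 5>5, c = 36+4 = 40
j=6,m=3: 6>3, c = 40+3 = 43
j=6,m=4: 6>4, c = 43+2 = 45
j=6,m=5: 6>5, c = 45+1 = 46

46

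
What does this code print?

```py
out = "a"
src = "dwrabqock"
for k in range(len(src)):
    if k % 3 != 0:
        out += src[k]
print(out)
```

k=0: skip
k=1: add 'w' → 'aw'
k=2: add 'r' → 'awr'
k=3: skip
k=4: add 'b' → 'awrb'
k=5: add 'q' → 'awrbq'
k=6: skip
k=7: add 'c' → 'awrbqc'
k=8: add 'k' → 'awrbqck'

awrbqck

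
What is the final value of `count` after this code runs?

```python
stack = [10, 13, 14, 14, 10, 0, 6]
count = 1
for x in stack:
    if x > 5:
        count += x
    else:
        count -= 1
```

67

x=10: >5, count = 1+10 = 11
x=13: >5, count = 11+13 = 24
x=14: >5, count = 24+14 = 38
x=14: >5, count = 38+14 = 52
x=10: >5, count = 52+10 = 62
x=0: not >5, count = 62-1 = 61
x=6: >5, count = 61+6 = 67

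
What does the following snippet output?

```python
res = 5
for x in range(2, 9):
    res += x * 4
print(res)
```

145

x=2: res = 5+2*4 = 13
x=3: res = 13+3*4 = 25
x=4: res = 25+4*4 = 41
x=5: res = 41+5*4 = 61
x=6: res = 61+6*4 = 85
x=7: res = 85+7*4 = 113
x=8: res = 113+8*4 = 145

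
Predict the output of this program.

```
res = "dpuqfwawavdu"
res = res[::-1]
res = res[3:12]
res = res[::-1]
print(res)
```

dpuqfwawa

reverse → 'udvawawfqupd'
slice [3:12] → 'awawfqupd'
reverse → 'dpuqfwawa'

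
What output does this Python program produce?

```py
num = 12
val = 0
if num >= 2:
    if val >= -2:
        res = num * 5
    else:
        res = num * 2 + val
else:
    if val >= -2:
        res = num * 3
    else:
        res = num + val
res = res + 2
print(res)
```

62

num=12, val=0
num >= 2 is True; val >= -2 is True
→ res = num * 5 = 60
res = 60+2 = 62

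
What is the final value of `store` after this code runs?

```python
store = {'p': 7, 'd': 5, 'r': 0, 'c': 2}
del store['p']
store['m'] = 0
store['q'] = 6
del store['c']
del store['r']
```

{'d': 5, 'm': 0, 'q': 6}

del 'p' → {'d': 5, 'r': 0, 'c': 2}
store['m'] = 0 → {'d': 5, 'r': 0, 'c': 2, 'm': 0}
store['q'] = 6 → {'d': 5, 'r': 0, 'c': 2, 'm': 0, 'q': 6}
del 'c' → {'d': 5, 'r': 0, 'm': 0, 'q': 6}
del 'r' → {'d': 5, 'm': 0, 'q': 6}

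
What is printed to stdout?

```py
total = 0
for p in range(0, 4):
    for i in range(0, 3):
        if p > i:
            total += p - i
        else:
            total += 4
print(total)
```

34

p=0,i=0: not 0>0, total = 0+4 = 4
p=0,i=1: not 0>1, total = 4+4 = 8
p=0,i=2: not 0>2, total = 8+4 = 12
p=1,i=0: 1>0, total = 12+1 = 13
p=1,i=1: not 1>1, total = 13+4 = 17
p=1,i=2: not 1>2, total = 17+4 = 21
p=2,i=0: 2>0, total = 21+2 = 23
p=2,i=1: 2>1, total = 23+1 = 24
p=2,i=2: not 2>2, total = 24+4 = 28
p=3,i=0: 3>0, total = 28+3 = 31
p=3,i=1: 3>1, total = 31+2 = 33
p=3,i=2: 3>2, total = 33+1 = 34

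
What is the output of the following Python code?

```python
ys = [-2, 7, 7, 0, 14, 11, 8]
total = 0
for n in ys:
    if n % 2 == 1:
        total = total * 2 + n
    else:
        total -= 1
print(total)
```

n=-2: not odd, total = 0-1 = -1
n=7: odd, total = (-1)*2+7 = 5
n=7: odd, total = 5*2+7 = 17
n=0: not odd, total = 17-1 = 16
n=14: not odd, total = 16-1 = 15
n=11: odd, total = 15*2+11 = 41
n=8: not odd, total = 41-1 = 40

40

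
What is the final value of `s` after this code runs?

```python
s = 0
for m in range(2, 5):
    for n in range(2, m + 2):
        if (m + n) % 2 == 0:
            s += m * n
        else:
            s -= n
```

m=2,n=2: even sum, s = 0+4 = 4
m=2,n=3: odd sum, s = 4-3 = 1
m=3,n=2: odd sum, s = 1-2 = -1
m=3,n=3: even sum, s = (-1)+9 = 8
m=3,n=4: odd sum, s = 8-4 = 4
m=4,n=2: even sum, s = 4+8 = 12
m=4,n=3: odd sum, s = 12-3 = 9
m=4,n=4: even sum, s = 9+16 = 25
m=4,n=5: odd sum, s = 25-5 = 20

20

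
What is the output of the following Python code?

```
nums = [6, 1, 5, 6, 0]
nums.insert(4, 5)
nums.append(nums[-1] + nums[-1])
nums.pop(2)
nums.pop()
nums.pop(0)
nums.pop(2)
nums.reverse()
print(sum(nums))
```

insert 5 at 4 → [6, 1, 5, 6, 5, 0]
append nums[-1]+nums[-1] = 0+0 = 0 → [6, 1, 5, 6, 5, 0, 0]
pop(2) removes 5 → [6, 1, 6, 5, 0, 0]
pop() removes 0 → [6, 1, 6, 5, 0]
pop(0) removes 6 → [1, 6, 5, 0]
pop(2) removes 5 → [1, 6, 0]
reverse → [0, 6, 1]
sum = 7

7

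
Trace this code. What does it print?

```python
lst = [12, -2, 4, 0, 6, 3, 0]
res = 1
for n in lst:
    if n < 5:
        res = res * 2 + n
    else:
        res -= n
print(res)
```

-370

n=12: not <5, res = 1-12 = -11
n=-2: <5, res = (-11)*2+(-2) = -24
n=4: <5, res = (-24)*2+4 = -44
n=0: <5, res = (-44)*2+0 = -88
n=6: not <5, res = (-88)-6 = -94
n=3: <5, res = (-94)*2+3 = -185
n=0: <5, res = (-185)*2+0 = -370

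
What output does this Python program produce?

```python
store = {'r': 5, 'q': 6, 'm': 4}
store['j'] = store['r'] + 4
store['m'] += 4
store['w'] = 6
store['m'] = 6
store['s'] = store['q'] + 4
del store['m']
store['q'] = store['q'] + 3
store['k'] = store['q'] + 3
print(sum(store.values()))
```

51

store['j'] = store['r']+4 = 9 → {'r': 5, 'q': 6, 'm': 4, 'j': 9}
store['m'] = 4+4 = 8 → {'r': 5, 'q': 6, 'm': 8, 'j': 9}
store['w'] = 6 → {'r': 5, 'q': 6, 'm': 8, 'j': 9, 'w': 6}
store['m'] = 6 → {'r': 5, 'q': 6, 'm': 6, 'j': 9, 'w': 6}
store['s'] = store['q']+4 = 10 → {'r': 5, 'q': 6, 'm': 6, 'j': 9, 'w': 6, 's': 10}
del 'm' → {'r': 5, 'q': 6, 'j': 9, 'w': 6, 's': 10}
store['q'] = store['q']+3 = 9 → {'r': 5, 'q': 9, 'j': 9, 'w': 6, 's': 10}
store['k'] = store['q']+3 = 12 → {'r': 5, 'q': 9, 'j': 9, 'w': 6, 's': 10, 'k': 12}
sum of values = 51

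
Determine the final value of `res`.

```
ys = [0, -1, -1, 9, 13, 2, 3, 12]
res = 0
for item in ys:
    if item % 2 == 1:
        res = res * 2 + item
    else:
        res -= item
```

25

item=0: not odd, res = 0-0 = 0
item=-1: odd, res = 0*2+(-1) = -1
item=-1: odd, res = (-1)*2+(-1) = -3
item=9: odd, res = (-3)*2+9 = 3
item=13: odd, res = 3*2+13 = 19
item=2: not odd, res = 19-2 = 17
item=3: odd, res = 17*2+3 = 37
item=12: not odd, res = 37-12 = 25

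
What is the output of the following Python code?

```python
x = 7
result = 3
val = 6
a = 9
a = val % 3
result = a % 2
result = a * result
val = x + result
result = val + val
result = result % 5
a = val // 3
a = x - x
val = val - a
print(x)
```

a = 6%3 = 0
result = 0%2 = 0
result = 0*0 = 0
val = 7+0 = 7
result = 7+7 = 14
result = 14%5 = 4
a = 7//3 = 2
a = 7-7 = 0
val = 7-0 = 7

7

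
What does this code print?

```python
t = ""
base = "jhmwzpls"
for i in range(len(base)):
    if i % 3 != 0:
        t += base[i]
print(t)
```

i=0: skip
i=1: add 'h' → 'h'
i=2: add 'm' → 'hm'
i=3: skip
i=4: add 'z' → 'hmz'
i=5: add 'p' → 'hmzp'
i=6: skip
i=7: add 's' → 'hmzps'

hmzps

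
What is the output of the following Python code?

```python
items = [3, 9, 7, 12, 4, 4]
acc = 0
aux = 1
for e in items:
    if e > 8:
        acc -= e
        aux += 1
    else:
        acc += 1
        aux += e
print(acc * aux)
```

-357

e=3: not >8, acc = 0+1 = 1; aux=4
e=9: >8, acc = 1-9 = -8; aux=5
e=7: not >8, acc = (-8)+1 = -7; aux=12
e=12: >8, acc = (-7)-12 = -19; aux=13
e=4: not >8, acc = (-19)+1 = -18; aux=17
e=4: not >8, acc = (-18)+1 = -17; aux=21
acc*aux = (-17)*21 = -357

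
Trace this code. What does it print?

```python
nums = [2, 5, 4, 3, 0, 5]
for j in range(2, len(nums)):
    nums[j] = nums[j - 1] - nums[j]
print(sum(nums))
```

j=2: nums[2] = 5-4 = 1 → [2, 5, 1, 3, 0, 5]
j=3: nums[3] = 1-3 = -2 → [2, 5, 1, -2, 0, 5]
j=4: nums[4] = (-2)-0 = -2 → [2, 5, 1, -2, -2, 5]
j=5: nums[5] = (-2)-5 = -7 → [2, 5, 1, -2, -2, -7]
sum = -3

-3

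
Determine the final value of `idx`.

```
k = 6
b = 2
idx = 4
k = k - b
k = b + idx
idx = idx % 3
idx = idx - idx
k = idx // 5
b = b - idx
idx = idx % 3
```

k = 6-2 = 4
k = 2+4 = 6
idx = 4%3 = 1
idx = 1-1 = 0
k = 0//5 = 0
b = 2-0 = 2
idx = 0%3 = 0

0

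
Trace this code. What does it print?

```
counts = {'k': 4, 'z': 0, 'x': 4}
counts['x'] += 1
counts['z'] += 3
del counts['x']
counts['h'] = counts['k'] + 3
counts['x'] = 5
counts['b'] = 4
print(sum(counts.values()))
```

counts['x'] = 4+1 = 5 → {'k': 4, 'z': 0, 'x': 5}
counts['z'] = 0+3 = 3 → {'k': 4, 'z': 3, 'x': 5}
del 'x' → {'k': 4, 'z': 3}
counts['h'] = counts['k']+3 = 7 → {'k': 4, 'z': 3, 'h': 7}
counts['x'] = 5 → {'k': 4, 'z': 3, 'h': 7, 'x': 5}
counts['b'] = 4 → {'k': 4, 'z': 3, 'h': 7, 'x': 5, 'b': 4}
sum of values = 23

23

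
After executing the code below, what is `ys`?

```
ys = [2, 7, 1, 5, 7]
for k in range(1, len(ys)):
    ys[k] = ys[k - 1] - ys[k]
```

[2, -5, -6, -11, -18]

k=1: ys[1] = 2-7 = -5 → [2, -5, 1, 5, 7]
k=2: ys[2] = (-5)-1 = -6 → [2, -5, -6, 5, 7]
k=3: ys[3] = (-6)-5 = -11 → [2, -5, -6, -11, 7]
k=4: ys[4] = (-11)-7 = -18 → [2, -5, -6, -11, -18]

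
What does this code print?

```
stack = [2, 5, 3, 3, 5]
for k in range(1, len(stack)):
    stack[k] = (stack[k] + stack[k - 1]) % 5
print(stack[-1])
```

3

k=1: stack[1] = (5+2)%5 = 2 → [2, 2, 3, 3, 5]
k=2: stack[2] = (3+2)%5 = 0 → [2, 2, 0, 3, 5]
k=3: stack[3] = (3+0)%5 = 3 → [2, 2, 0, 3, 5]
k=4: stack[4] = (5+3)%5 = 3 → [2, 2, 0, 3, 3]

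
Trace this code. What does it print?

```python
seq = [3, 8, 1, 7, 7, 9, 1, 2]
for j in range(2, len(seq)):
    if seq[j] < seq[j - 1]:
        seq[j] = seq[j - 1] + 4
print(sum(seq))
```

j=2: 1<8, seq[2] = 8+4 = 12 → [3, 8, 12, 7, 7, 9, 1, 2]
j=3: 7<12, seq[3] = 12+4 = 16 → [3, 8, 12, 16, 7, 9, 1, 2]
j=4: 7<16, seq[4] = 16+4 = 20 → [3, 8, 12, 16, 20, 9, 1, 2]
j=5: 9<20, seq[5] = 20+4 = 24 → [3, 8, 12, 16, 20, 24, 1, 2]
j=6: 1<24, seq[6] = 24+4 = 28 → [3, 8, 12, 16, 20, 24, 28, 2]
j=7: 2<28, seq[7] = 28+4 = 32 → [3, 8, 12, 16, 20, 24, 28, 32]
sum = 143

143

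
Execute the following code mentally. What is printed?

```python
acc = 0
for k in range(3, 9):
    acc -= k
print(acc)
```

k=3: acc = 0-3 = -3
k=4: acc = (-3)-4 = -7
k=5: acc = (-7)-5 = -12
k=6: acc = (-12)-6 = -18
k=7: acc = (-18)-7 = -25
k=8: acc = (-25)-8 = -33

-33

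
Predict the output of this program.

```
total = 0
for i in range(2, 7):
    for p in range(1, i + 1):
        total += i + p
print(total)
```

145

i=2,p=1: total = 0+3 = 3
i=2,p=2: total = 3+4 = 7
i=3,p=1: total = 7+4 = 11
i=3,p=2: total = 11+5 = 16
i=3,p=3: total = 16+6 = 22
i=4,p=1: total = 22+5 = 27
i=4,p=2: total = 27+6 = 33
i=4,p=3: total = 33+7 = 40
i=4,p=4: total = 40+8 = 48
i=5,p=1: total = 48+6 = 54
i=5,p=2: total = 54+7 = 61
i=5,p=3: total = 61+8 = 69
i=5,p=4: total = 69+9 = 78
i=5,p=5: total = 78+10 = 88
i=6,p=1: total = 88+7 = 95
i=6,p=2: total = 95+8 = 103
i=6,p=3: total = 103+9 = 112
i=6,p=4: total = 112+10 = 122
i=6,p=5: total = 122+11 = 133
i=6,p=6: total = 133+12 = 145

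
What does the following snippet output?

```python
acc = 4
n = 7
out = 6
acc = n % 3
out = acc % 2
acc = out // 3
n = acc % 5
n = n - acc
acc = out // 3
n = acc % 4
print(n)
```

acc = 7%3 = 1
out = 1%2 = 1
acc = 1//3 = 0
n = 0%5 = 0
n = 0-0 = 0
acc = 1//3 = 0
n = 0%4 = 0

0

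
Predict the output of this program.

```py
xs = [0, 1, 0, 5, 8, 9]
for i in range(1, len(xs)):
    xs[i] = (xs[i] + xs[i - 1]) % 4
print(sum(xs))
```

9

i=1: xs[1] = (1+0)%4 = 1 → [0, 1, 0, 5, 8, 9]
i=2: xs[2] = (0+1)%4 = 1 → [0, 1, 1, 5, 8, 9]
i=3: xs[3] = (5+1)%4 = 2 → [0, 1, 1, 2, 8, 9]
i=4: xs[4] = (8+2)%4 = 2 → [0, 1, 1, 2, 2, 9]
i=5: xs[5] = (9+2)%4 = 3 → [0, 1, 1, 2, 2, 3]
sum = 9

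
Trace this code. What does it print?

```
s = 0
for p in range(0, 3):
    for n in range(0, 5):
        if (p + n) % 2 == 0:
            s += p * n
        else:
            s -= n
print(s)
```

2

p=0,n=0: even sum, s = 0+0 = 0
p=0,n=1: odd sum, s = 0-1 = -1
p=0,n=2: even sum, s = (-1)+0 = -1
p=0,n=3: odd sum, s = (-1)-3 = -4
p=0,n=4: even sum, s = (-4)+0 = -4
p=1,n=0: odd sum, s = (-4)-0 = -4
p=1,n=1: even sum, s = (-4)+1 = -3
p=1,n=2: odd sum, s = (-3)-2 = -5
p=1,n=3: even sum, s = (-5)+3 = -2
p=1,n=4: odd sum, s = (-2)-4 = -6
p=2,n=0: even sum, s = (-6)+0 = -6
p=2,n=1: odd sum, s = (-6)-1 = -7
p=2,n=2: even sum, s = (-7)+4 = -3
p=2,n=3: odd sum, s = (-3)-3 = -6
p=2,n=4: even sum, s = (-6)+8 = 2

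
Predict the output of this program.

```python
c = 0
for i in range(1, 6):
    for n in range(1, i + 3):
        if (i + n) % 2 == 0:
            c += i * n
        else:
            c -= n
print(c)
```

i=1,n=1: even sum, c = 0+1 = 1
i=1,n=2: odd sum, c = 1-2 = -1
i=1,n=3: even sum, c = (-1)+3 = 2
i=2,n=1: odd sum, c = 2-1 = 1
i=2,n=2: even sum, c = 1+4 = 5
i=2,n=3: odd sum, c = 5-3 = 2
i=2,n=4: even sum, c = 2+8 = 10
i=3,n=1: even sum, c = 10+3 = 13
i=3,n=2: odd sum, c = 13-2 = 11
i=3,n=3: even sum, c = 11+9 = 20
i=3,n=4: odd sum, c = 20-4 = 16
i=3,n=5: even sum, c = 16+15 = 31
i=4,n=1: odd sum, c = 31-1 = 30
i=4,n=2: even sum, c = 30+8 = 38
i=4,n=3: odd sum, c = 38-3 = 35
i=4,n=4: even sum, c = 35+16 = 51
i=4,n=5: odd sum, c = 51-5 = 46
i=4,n=6: even sum, c = 46+24 = 70
i=5,n=1: even sum, c = 70+5 = 75
i=5,n=2: odd sum, c = 75-2 = 73
i=5,n=3: even sum, c = 73+15 = 88
i=5,n=4: odd sum, c = 88-4 = 84
i=5,n=5: even sum, c = 84+25 = 109
i=5,n=6: odd sum, c = 109-6 = 103
i=5,n=7: even sum, c = 103+35 = 138

138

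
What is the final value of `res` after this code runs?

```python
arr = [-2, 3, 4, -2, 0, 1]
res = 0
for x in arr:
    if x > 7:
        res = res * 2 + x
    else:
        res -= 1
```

x=-2: not >7, res = 0-1 = -1
x=3: not >7, res = (-1)-1 = -2
x=4: not >7, res = (-2)-1 = -3
x=-2: not >7, res = (-3)-1 = -4
x=0: not >7, res = (-4)-1 = -5
x=1: not >7, res = (-5)-1 = -6

-6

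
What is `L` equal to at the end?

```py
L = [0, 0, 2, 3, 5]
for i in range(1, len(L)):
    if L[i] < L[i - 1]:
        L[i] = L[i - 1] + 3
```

[0, 0, 2, 3, 5]

i=1: 0>=0, unchanged → [0, 0, 2, 3, 5]
i=2: 2>=0, unchanged → [0, 0, 2, 3, 5]
i=3: 3>=2, unchanged → [0, 0, 2, 3, 5]
i=4: 5>=3, unchanged → [0, 0, 2, 3, 5]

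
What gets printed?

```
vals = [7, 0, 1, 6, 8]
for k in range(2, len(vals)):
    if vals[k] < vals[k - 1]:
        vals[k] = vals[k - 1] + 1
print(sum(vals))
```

22

k=2: 1>=0, unchanged → [7, 0, 1, 6, 8]
k=3: 6>=1, unchanged → [7, 0, 1, 6, 8]
k=4: 8>=6, unchanged → [7, 0, 1, 6, 8]
sum = 22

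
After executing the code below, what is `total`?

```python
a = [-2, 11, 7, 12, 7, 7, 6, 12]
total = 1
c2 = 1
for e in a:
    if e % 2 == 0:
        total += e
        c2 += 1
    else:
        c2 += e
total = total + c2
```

66

e=-2: even, total = 1+(-2) = -1; c2=2
e=11: not even; c2=13
e=7: not even; c2=20
e=12: even, total = (-1)+12 = 11; c2=21
e=7: not even; c2=28
e=7: not even; c2=35
e=6: even, total = 11+6 = 17; c2=36
e=12: even, total = 17+12 = 29; c2=37
total+c2 = 29+37 = 66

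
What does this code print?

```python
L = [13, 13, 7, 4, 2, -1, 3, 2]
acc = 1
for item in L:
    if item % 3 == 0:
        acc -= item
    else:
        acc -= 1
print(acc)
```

item=13: not %3==0, acc = 1-1 = 0
item=13: not %3==0, acc = 0-1 = -1
item=7: not %3==0, acc = (-1)-1 = -2
item=4: not %3==0, acc = (-2)-1 = -3
item=2: not %3==0, acc = (-3)-1 = -4
item=-1: not %3==0, acc = (-4)-1 = -5
item=3: %3==0, acc = (-5)-3 = -8
item=2: not %3==0, acc = (-8)-1 = -9

-9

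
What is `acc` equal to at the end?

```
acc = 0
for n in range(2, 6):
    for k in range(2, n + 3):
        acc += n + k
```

138

n=2,k=2: acc = 0+4 = 4
n=2,k=3: acc = 4+5 = 9
n=2,k=4: acc = 9+6 = 15
n=3,k=2: acc = 15+5 = 20
n=3,k=3: acc = 20+6 = 26
n=3,k=4: acc = 26+7 = 33
n=3,k=5: acc = 33+8 = 41
n=4,k=2: acc = 41+6 = 47
n=4,k=3: acc = 47+7 = 54
n=4,k=4: acc = 54+8 = 62
n=4,k=5: acc = 62+9 = 71
n=4,k=6: acc = 71+10 = 81
n=5,k=2: acc = 81+7 = 88
n=5,k=3: acc = 88+8 = 96
n=5,k=4: acc = 96+9 = 105
n=5,k=5: acc = 105+10 = 115
n=5,k=6: acc = 115+11 = 126
n=5,k=7: acc = 126+12 = 138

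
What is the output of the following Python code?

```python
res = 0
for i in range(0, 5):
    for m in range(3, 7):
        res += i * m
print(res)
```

i=0,m=3: res = 0+0 = 0
i=0,m=4: res = 0+0 = 0
i=0,m=5: res = 0+0 = 0
i=0,m=6: res = 0+0 = 0
i=1,m=3: res = 0+3 = 3
i=1,m=4: res = 3+4 = 7
i=1,m=5: res = 7+5 = 12
i=1,m=6: res = 12+6 = 18
i=2,m=3: res = 18+6 = 24
i=2,m=4: res = 24+8 = 32
i=2,m=5: res = 32+10 = 42
i=2,m=6: res = 42+12 = 54
i=3,m=3: res = 54+9 = 63
i=3,m=4: res = 63+12 = 75
i=3,m=5: res = 75+15 = 90
i=3,m=6: res = 90+18 = 108
i=4,m=3: res = 108+12 = 120
i=4,m=4: res = 120+16 = 136
i=4,m=5: res = 136+20 = 156
i=4,m=6: res = 156+24 = 180

180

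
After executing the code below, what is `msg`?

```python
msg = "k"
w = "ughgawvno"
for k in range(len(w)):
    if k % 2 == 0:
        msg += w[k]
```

'kuhavo'

k=0: add 'u' → 'ku'
k=1: skip
k=2: add 'h' → 'kuh'
k=3: skip
k=4: add 'a' → 'kuha'
k=5: skip
k=6: add 'v' → 'kuhav'
k=7: skip
k=8: add 'o' → 'kuhavo'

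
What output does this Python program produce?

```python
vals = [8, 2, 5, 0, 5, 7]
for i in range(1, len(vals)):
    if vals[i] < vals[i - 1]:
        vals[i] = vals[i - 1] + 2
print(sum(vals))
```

78

i=1: 2<8, vals[1] = 8+2 = 10 → [8, 10, 5, 0, 5, 7]
i=2: 5<10, vals[2] = 10+2 = 12 → [8, 10, 12, 0, 5, 7]
i=3: 0<12, vals[3] = 12+2 = 14 → [8, 10, 12, 14, 5, 7]
i=4: 5<14, vals[4] = 14+2 = 16 → [8, 10, 12, 14, 16, 7]
i=5: 7<16, vals[5] = 16+2 = 18 → [8, 10, 12, 14, 16, 18]
sum = 78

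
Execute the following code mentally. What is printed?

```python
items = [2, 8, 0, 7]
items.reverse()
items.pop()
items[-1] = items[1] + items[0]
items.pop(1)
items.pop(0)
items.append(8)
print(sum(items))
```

15

reverse → [7, 0, 8, 2]
pop() removes 2 → [7, 0, 8]
items[-1] = items[1]+items[0] = 0+7 = 7 → [7, 0, 7]
pop(1) removes 0 → [7, 7]
pop(0) removes 7 → [7]
append 8 → [7, 8]
sum = 15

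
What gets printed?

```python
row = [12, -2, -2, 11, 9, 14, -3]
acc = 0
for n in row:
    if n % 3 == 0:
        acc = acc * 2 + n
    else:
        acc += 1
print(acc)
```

n=12: %3==0, acc = 0*2+12 = 12
n=-2: not %3==0, acc = 12+1 = 13
n=-2: not %3==0, acc = 13+1 = 14
n=11: not %3==0, acc = 14+1 = 15
n=9: %3==0, acc = 15*2+9 = 39
n=14: not %3==0, acc = 39+1 = 40
n=-3: %3==0, acc = 40*2+(-3) = 77

77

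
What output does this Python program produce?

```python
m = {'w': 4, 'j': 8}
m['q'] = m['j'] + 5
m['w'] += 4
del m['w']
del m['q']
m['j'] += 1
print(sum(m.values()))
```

m['q'] = m['j']+5 = 13 → {'w': 4, 'j': 8, 'q': 13}
m['w'] = 4+4 = 8 → {'w': 8, 'j': 8, 'q': 13}
del 'w' → {'j': 8, 'q': 13}
del 'q' → {'j': 8}
m['j'] = 8+1 = 9 → {'j': 9}
sum of values = 9

9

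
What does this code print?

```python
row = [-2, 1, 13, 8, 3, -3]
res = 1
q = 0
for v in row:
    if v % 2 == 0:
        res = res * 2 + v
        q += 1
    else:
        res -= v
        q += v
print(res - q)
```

v=-2: even, res = 1*2+(-2) = 0; q=1
v=1: not even, res = 0-1 = -1; q=2
v=13: not even, res = (-1)-13 = -14; q=15
v=8: even, res = (-14)*2+8 = -20; q=16
v=3: not even, res = (-20)-3 = -23; q=19
v=-3: not even, res = (-23)-(-3) = -20; q=16
res-q = (-20)-16 = -36

-36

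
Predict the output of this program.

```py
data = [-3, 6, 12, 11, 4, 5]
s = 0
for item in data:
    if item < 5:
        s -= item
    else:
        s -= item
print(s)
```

item=-3: <5, s = 0-(-3) = 3
item=6: not <5, s = 3-6 = -3
item=12: not <5, s = (-3)-12 = -15
item=11: not <5, s = (-15)-11 = -26
item=4: <5, s = (-26)-4 = -30
item=5: not <5, s = (-30)-5 = -35

-35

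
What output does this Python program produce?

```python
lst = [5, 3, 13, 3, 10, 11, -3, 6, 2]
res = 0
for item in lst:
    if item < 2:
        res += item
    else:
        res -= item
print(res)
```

-56

item=5: not <2, res = 0-5 = -5
item=3: not <2, res = (-5)-3 = -8
item=13: not <2, res = (-8)-13 = -21
item=3: not <2, res = (-21)-3 = -24
item=10: not <2, res = (-24)-10 = -34
item=11: not <2, res = (-34)-11 = -45
item=-3: <2, res = (-45)+(-3) = -48
item=6: not <2, res = (-48)-6 = -54
item=2: not <2, res = (-54)-2 = -56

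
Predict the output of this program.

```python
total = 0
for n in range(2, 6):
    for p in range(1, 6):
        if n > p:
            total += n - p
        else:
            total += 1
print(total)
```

30

n=2,p=1: 2>1, total = 0+1 = 1
n=2,p=2: not 2>2, total = 1+1 = 2
n=2,p=3: not 2>3, total = 2+1 = 3
n=2,p=4: not 2>4, total = 3+1 = 4
n=2,p=5: not 2>5, total = 4+1 = 5
n=3,p=1: 3>1, total = 5+2 = 7
n=3,p=2: 3>2, total = 7+1 = 8
n=3,p=3: not 3>3, total = 8+1 = 9
n=3,p=4: not 3>4, total = 9+1 = 10
n=3,p=5: not 3>5, total = 10+1 = 11
n=4,p=1: 4>1, total = 11+3 = 14
n=4,p=2: 4>2, total = 14+2 = 16
n=4,p=3: 4>3, total = 16+1 = 17
n=4,p=4: not 4>4, total = 17+1 = 18
n=4,p=5: not 4>5, total = 18+1 = 19
n=5,p=1: 5>1, total = 19+4 = 23
n=5,p=2: 5>2, total = 23+3 = 26
n=5,p=3: 5>3, total = 26+2 = 28
n=5,p=4: 5>4, total = 28+1 = 29
n=5,p=5: not 5>5, total = 29+1 = 30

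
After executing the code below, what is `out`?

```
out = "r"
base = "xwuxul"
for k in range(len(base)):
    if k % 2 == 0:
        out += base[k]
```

k=0: add 'x' → 'rx'
k=1: skip
k=2: add 'u' → 'rxu'
k=3: skip
k=4: add 'u' → 'rxuu'
k=5: skip

'rxuu'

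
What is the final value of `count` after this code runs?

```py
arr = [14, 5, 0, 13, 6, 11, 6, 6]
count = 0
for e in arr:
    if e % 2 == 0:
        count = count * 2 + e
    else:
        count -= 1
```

238

e=14: even, count = 0*2+14 = 14
e=5: not even, count = 14-1 = 13
e=0: even, count = 13*2+0 = 26
e=13: not even, count = 26-1 = 25
e=6: even, count = 25*2+6 = 56
e=11: not even, count = 56-1 = 55
e=6: even, count = 55*2+6 = 116
e=6: even, count = 116*2+6 = 238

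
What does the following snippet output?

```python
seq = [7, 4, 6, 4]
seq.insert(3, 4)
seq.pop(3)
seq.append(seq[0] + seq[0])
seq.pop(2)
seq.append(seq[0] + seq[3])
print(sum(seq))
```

50

insert 4 at 3 → [7, 4, 6, 4, 4]
pop(3) removes 4 → [7, 4, 6, 4]
append seq[0]+seq[0] = 7+7 = 14 → [7, 4, 6, 4, 14]
pop(2) removes 6 → [7, 4, 4, 14]
append seq[0]+seq[3] = 7+14 = 21 → [7, 4, 4, 14, 21]
sum = 50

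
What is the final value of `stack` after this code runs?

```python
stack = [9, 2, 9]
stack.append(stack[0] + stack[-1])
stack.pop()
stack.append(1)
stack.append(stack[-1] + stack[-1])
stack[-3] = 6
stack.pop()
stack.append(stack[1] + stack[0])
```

[9, 2, 6, 1, 11]

append stack[0]+stack[-1] = 9+9 = 18 → [9, 2, 9, 18]
pop() removes 18 → [9, 2, 9]
append 1 → [9, 2, 9, 1]
append stack[-1]+stack[-1] = 1+1 = 2 → [9, 2, 9, 1, 2]
stack[-3] = 6 → [9, 2, 6, 1, 2]
pop() removes 2 → [9, 2, 6, 1]
append stack[1]+stack[0] = 2+9 = 11 → [9, 2, 6, 1, 11]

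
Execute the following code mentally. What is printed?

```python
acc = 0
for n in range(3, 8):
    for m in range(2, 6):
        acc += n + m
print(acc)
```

170

n=3,m=2: acc = 0+5 = 5
n=3,m=3: acc = 5+6 = 11
n=3,m=4: acc = 11+7 = 18
n=3,m=5: acc = 18+8 = 26
n=4,m=2: acc = 26+6 = 32
n=4,m=3: acc = 32+7 = 39
n=4,m=4: acc = 39+8 = 47
n=4,m=5: acc = 47+9 = 56
n=5,m=2: acc = 56+7 = 63
n=5,m=3: acc = 63+8 = 71
n=5,m=4: acc = 71+9 = 80
n=5,m=5: acc = 80+10 = 90
n=6,m=2: acc = 90+8 = 98
n=6,m=3: acc = 98+9 = 107
n=6,m=4: acc = 107+10 = 117
n=6,m=5: acc = 117+11 = 128
n=7,m=2: acc = 128+9 = 137
n=7,m=3: acc = 137+10 = 147
n=7,m=4: acc = 147+11 = 158
n=7,m=5: acc = 158+12 = 170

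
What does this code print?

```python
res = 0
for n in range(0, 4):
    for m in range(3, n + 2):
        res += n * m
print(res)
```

n=2,m=3: res = 0+6 = 6
n=3,m=3: res = 6+9 = 15
n=3,m=4: res = 15+12 = 27

27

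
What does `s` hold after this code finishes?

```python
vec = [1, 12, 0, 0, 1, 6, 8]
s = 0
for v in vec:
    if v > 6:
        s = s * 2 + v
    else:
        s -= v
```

14

v=1: not >6, s = 0-1 = -1
v=12: >6, s = (-1)*2+12 = 10
v=0: not >6, s = 10-0 = 10
v=0: not >6, s = 10-0 = 10
v=1: not >6, s = 10-1 = 9
v=6: not >6, s = 9-6 = 3
v=8: >6, s = 3*2+8 = 14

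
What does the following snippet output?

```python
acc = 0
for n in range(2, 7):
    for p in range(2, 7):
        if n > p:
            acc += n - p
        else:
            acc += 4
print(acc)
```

80

n=2,p=2: not 2>2, acc = 0+4 = 4
n=2,p=3: not 2>3, acc = 4+4 = 8
n=2,p=4: not 2>4, acc = 8+4 = 12
n=2,p=5: not 2>5, acc = 12+4 = 16
n=2,p=6: not 2>6, acc = 16+4 = 20
n=3,p=2: 3>2, acc = 20+1 = 21
n=3,p=3: not 3>3, acc = 21+4 = 25
n=3,p=4: not 3>4, acc = 25+4 = 29
n=3,p=5: not 3>5, acc = 29+4 = 33
n=3,p=6: not 3>6, acc = 33+4 = 37
n=4,p=2: 4>2, acc = 37+2 = 39
n=4,p=3: 4>3, acc = 39+1 = 40
n=4,p=4: not 4>4, acc = 40+4 = 44
n=4,p=5: not 4>5, acc = 44+4 = 48
n=4,p=6: not 4>6, acc = 48+4 = 52
n=5,p=2: 5>2, acc = 52+3 = 55
n=5,p=3: 5>3, acc = 55+2 = 57
n=5,p=4: 5>4, acc = 57+1 = 58
n=5,p=5: not 5>5, acc = 58+4 = 62
n=5,p=6: not 5>6, acc = 62+4 = 66
n=6,p=2: 6>2, acc = 66+4 = 70
n=6,p=3: 6>3, acc = 70+3 = 73
n=6,p=4: 6>4, acc = 73+2 = 75
n=6,p=5: 6>5, acc = 75+1 = 76
n=6,p=6: not 6>6, acc = 76+4 = 80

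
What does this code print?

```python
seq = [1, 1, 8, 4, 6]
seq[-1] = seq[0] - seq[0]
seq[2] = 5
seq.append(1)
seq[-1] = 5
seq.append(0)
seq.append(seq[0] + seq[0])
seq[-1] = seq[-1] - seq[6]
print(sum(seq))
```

seq[-1] = seq[0]-seq[0] = 1-1 = 0 → [1, 1, 8, 4, 0]
seq[2] = 5 → [1, 1, 5, 4, 0]
append 1 → [1, 1, 5, 4, 0, 1]
seq[-1] = 5 → [1, 1, 5, 4, 0, 5]
append 0 → [1, 1, 5, 4, 0, 5, 0]
append seq[0]+seq[0] = 1+1 = 2 → [1, 1, 5, 4, 0, 5, 0, 2]
seq[-1] = seq[-1]-seq[6] = 2-0 = 2 → [1, 1, 5, 4, 0, 5, 0, 2]
sum = 18

18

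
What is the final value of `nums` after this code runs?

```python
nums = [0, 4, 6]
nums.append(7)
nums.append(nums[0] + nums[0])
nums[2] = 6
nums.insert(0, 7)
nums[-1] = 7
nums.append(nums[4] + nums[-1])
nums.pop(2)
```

[7, 0, 6, 7, 7, 14]

append 7 → [0, 4, 6, 7]
append nums[0]+nums[0] = 0+0 = 0 → [0, 4, 6, 7, 0]
nums[2] = 6 → [0, 4, 6, 7, 0]
insert 7 at 0 → [7, 0, 4, 6, 7, 0]
nums[-1] = 7 → [7, 0, 4, 6, 7, 7]
append nums[4]+nums[-1] = 7+7 = 14 → [7, 0, 4, 6, 7, 7, 14]
pop(2) removes 4 → [7, 0, 6, 7, 7, 14]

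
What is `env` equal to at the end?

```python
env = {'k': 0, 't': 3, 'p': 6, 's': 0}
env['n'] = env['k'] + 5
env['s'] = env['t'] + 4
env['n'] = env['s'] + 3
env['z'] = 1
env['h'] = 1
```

env['n'] = env['k']+5 = 5 → {'k': 0, 't': 3, 'p': 6, 's': 0, 'n': 5}
env['s'] = env['t']+4 = 7 → {'k': 0, 't': 3, 'p': 6, 's': 7, 'n': 5}
env['n'] = env['s']+3 = 10 → {'k': 0, 't': 3, 'p': 6, 's': 7, 'n': 10}
env['z'] = 1 → {'k': 0, 't': 3, 'p': 6, 's': 7, 'n': 10, 'z': 1}
env['h'] = 1 → {'k': 0, 't': 3, 'p': 6, 's': 7, 'n': 10, 'z': 1, 'h': 1}

{'k': 0, 't': 3, 'p': 6, 's': 7, 'n': 10, 'z': 1, 'h': 1}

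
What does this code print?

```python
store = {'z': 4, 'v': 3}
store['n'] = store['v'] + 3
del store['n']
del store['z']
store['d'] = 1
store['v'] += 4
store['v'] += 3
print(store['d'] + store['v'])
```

store['n'] = store['v']+3 = 6 → {'z': 4, 'v': 3, 'n': 6}
del 'n' → {'z': 4, 'v': 3}
del 'z' → {'v': 3}
store['d'] = 1 → {'v': 3, 'd': 1}
store['v'] = 3+4 = 7 → {'v': 7, 'd': 1}
store['v'] = 7+3 = 10 → {'v': 10, 'd': 1}
store['d']+store['v'] = 1+10 = 11

11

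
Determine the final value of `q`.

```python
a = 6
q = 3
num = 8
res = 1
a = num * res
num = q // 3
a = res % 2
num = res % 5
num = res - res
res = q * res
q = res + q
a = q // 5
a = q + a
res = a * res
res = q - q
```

a = 8*1 = 8
num = 3//3 = 1
a = 1%2 = 1
num = 1%5 = 1
num = 1-1 = 0
res = 3*1 = 3
q = 3+3 = 6
a = 6//5 = 1
a = 6+1 = 7
res = 7*3 = 21
res = 6-6 = 0

6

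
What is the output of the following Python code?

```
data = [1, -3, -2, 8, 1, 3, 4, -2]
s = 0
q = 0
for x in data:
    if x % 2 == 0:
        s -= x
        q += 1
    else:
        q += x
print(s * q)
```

x=1: not even; q=1
x=-3: not even; q=-2
x=-2: even, s = 0-(-2) = 2; q=-1
x=8: even, s = 2-8 = -6; q=0
x=1: not even; q=1
x=3: not even; q=4
x=4: even, s = (-6)-4 = -10; q=5
x=-2: even, s = (-10)-(-2) = -8; q=6
s*q = (-8)*6 = -48

-48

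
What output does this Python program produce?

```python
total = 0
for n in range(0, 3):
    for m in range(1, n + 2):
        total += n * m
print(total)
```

15

n=0,m=1: total = 0+0 = 0
n=1,m=1: total = 0+1 = 1
n=1,m=2: total = 1+2 = 3
n=2,m=1: total = 3+2 = 5
n=2,m=2: total = 5+4 = 9
n=2,m=3: total = 9+6 = 15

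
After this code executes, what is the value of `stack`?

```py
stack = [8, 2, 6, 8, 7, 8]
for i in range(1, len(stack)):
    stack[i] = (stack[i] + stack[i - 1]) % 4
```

i=1: stack[1] = (2+8)%4 = 2 → [8, 2, 6, 8, 7, 8]
i=2: stack[2] = (6+2)%4 = 0 → [8, 2, 0, 8, 7, 8]
i=3: stack[3] = (8+0)%4 = 0 → [8, 2, 0, 0, 7, 8]
i=4: stack[4] = (7+0)%4 = 3 → [8, 2, 0, 0, 3, 8]
i=5: stack[5] = (8+3)%4 = 3 → [8, 2, 0, 0, 3, 3]

[8, 2, 0, 0, 3, 3]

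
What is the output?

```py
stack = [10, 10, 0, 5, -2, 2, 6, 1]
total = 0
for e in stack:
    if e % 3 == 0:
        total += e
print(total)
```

6

e=10: not %3==0
e=10: not %3==0
e=0: %3==0, total = 0+0 = 0
e=5: not %3==0
e=-2: not %3==0
e=2: not %3==0
e=6: %3==0, total = 0+6 = 6
e=1: not %3==0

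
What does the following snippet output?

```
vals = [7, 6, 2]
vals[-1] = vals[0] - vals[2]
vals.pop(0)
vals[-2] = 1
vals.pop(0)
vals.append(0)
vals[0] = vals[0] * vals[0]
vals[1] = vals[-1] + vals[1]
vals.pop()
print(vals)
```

vals[-1] = vals[0]-vals[2] = 7-2 = 5 → [7, 6, 5]
pop(0) removes 7 → [6, 5]
vals[-2] = 1 → [1, 5]
pop(0) removes 1 → [5]
append 0 → [5, 0]
vals[0] = vals[0]*vals[0] = 5*5 = 25 → [25, 0]
vals[1] = vals[-1]+vals[1] = 0+0 = 0 → [25, 0]
pop() removes 0 → [25]

[25]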